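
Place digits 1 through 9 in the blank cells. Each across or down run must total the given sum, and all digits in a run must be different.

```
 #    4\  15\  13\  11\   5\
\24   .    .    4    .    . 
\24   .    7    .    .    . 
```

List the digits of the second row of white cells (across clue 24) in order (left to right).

4 in 2 cells must be {1,3}.
R1C2 = 15 − 7 = 8 completes the 15 down.
R2C3 = 13 − 4 = 9 completes the 13 down.
Nothing is forced directly, so branch on R1C1, whose candidates are 1 or 3. If R1C1 = 1: that forces R1C5 = 2, R2C1 = 3, R2C4 = 4, after which R2C5 would have to be in {1} for the 24 across but in {3} for the 5 down — contradiction. So R1C1 = 3.
R1C5 = 2: the only remaining digit allowed by both the 24 across and the 5 down.
R2C1 = 4 − 3 = 1 completes the 4 down.
R2C5 = 5 − 2 = 3 completes the 5 down.
R1C4 = 24 − 17 = 7 completes the 24 across.
R2C4 = 24 − 20 = 4 completes the 24 across.

1, 7, 9, 4, 3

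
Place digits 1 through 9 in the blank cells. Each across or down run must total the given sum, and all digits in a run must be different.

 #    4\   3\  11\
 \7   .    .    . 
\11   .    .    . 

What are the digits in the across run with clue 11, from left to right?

7 in 3 cells must be {1,2,4}; 4 in 2 cells must be {1,3}; 3 in 2 cells must be {1,2}.
The 7 across and the 4 down share only 1, so R1C1 = 1.
Given what's placed, R1C2 must be 2 to fit the 7 across and 3 down.
R1C3 = 7 − 3 = 4 completes the 7 across.
R2C1 = 4 − 1 = 3 completes the 4 down.
R2C2 = 3 − 2 = 1 completes the 3 down.
R2C3 = 11 − 4 = 7 completes the 11 across.

3 1 7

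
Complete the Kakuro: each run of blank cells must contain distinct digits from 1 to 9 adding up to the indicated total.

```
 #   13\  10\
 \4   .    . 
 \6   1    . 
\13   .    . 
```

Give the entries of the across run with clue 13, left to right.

9 4

4 in 2 cells must be {1,3}.
R1C1 = 3: the only remaining digit allowed by both the 4 across and the 13 down.
R1C2 = 4 − 3 = 1 completes the 4 across.
R2C2 = 6 − 1 = 5 completes the 6 across.
R3C1 = 13 − 4 = 9 completes the 13 down.
R3C2 = 13 − 9 = 4 completes the 13 across.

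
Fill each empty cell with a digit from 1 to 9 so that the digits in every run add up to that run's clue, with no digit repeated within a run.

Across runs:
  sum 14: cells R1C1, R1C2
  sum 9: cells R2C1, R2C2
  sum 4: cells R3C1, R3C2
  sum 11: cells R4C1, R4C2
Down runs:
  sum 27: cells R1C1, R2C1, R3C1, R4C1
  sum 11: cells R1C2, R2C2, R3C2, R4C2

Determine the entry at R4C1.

4 in 2 cells must be {1,3}; 11 in 4 cells must be {1,2,3,5}.
Only 5 fits R1C2 under both its across sum 14 and down sum 11.
The 4 across and the 27 down share only 3, so R3C1 = 3.
R3C2 = 4 − 3 = 1 completes the 4 across.
R1C1 = 14 − 5 = 9 completes the 14 across.
No cell is forced outright now. R2C1 can only be 7 or 8 (the digits allowed by both its 9 across and its 27 down). If R2C1 = 8: then R2C2 would have to be in {1} for the 9 across but in {2,3} for the 11 down — contradiction. So R2C1 = 7.
R2C2 = 9 − 7 = 2 completes the 9 across.
R4C1 = 27 − 19 = 8 completes the 27 down.

8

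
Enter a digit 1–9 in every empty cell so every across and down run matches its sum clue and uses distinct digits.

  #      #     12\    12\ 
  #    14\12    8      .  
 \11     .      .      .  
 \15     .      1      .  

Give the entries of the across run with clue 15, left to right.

8, 1, 6

R1C3 = 12 − 8 = 4 completes the 12 across.
R2C2 = 12 − 9 = 3 completes the 12 down.
R2C1 = 6: the only remaining digit allowed by both the 11 across and the 14 down.
R2C3 = 11 − 9 = 2 completes the 11 across.
R3C1 = 14 − 6 = 8 completes the 14 down.
R3C3 = 15 − 9 = 6 completes the 15 across.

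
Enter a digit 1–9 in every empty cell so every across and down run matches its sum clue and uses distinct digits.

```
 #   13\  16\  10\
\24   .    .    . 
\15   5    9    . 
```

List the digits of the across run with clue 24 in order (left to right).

8, 7, 9

24 in 3 cells must be {7,8,9}; 16 in 2 cells must be {7,9}.
R1C1 = 13 − 5 = 8 completes the 13 down.
R1C2 = 16 − 9 = 7 completes the 16 down.
R1C3 = 24 − 15 = 9 completes the 24 across.
R2C3 = 15 − 14 = 1 completes the 15 across.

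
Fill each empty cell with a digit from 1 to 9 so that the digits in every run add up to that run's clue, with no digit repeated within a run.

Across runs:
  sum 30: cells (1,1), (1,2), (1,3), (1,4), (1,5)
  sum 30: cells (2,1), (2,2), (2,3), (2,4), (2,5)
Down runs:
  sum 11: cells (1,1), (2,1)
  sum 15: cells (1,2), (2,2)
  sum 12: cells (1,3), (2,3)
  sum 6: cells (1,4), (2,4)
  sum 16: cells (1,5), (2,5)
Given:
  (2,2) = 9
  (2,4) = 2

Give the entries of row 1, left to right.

16 in 2 cells must be {7,9}.
(1,2) = 15 − 9 = 6 completes the 15 down.
(1,4) = 6 − 2 = 4 completes the 6 down.
Given what's placed, (2,5) must be 7 to fit the 30 across and 16 down.
(1,5) = 16 − 7 = 9 completes the 16 down.
No cell is forced outright now. (2,1) can only be 4 or 8 (the digits allowed by both its 30 across and its 11 down). If (2,1) = 4: then (1,1) would have to be in {3,8} for the 30 across but in {7} for the 11 down — contradiction. So (2,1) = 8.
(1,1) = 11 − 8 = 3 completes the 11 down.
(1,3) = 30 − 22 = 8 completes the 30 across.

3, 6, 8, 4, 9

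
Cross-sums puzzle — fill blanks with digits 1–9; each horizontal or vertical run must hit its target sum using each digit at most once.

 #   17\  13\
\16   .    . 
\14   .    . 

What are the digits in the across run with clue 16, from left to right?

9 7

16 in 2 cells must be {7,9}; 17 in 2 cells must be {8,9}.
The 16 across and the 17 down share only 9, so R1C1 = 9.
R1C2 = 16 − 9 = 7 completes the 16 across.
R2C1 = 17 − 9 = 8 completes the 17 down.
R2C2 = 14 − 8 = 6 completes the 14 across.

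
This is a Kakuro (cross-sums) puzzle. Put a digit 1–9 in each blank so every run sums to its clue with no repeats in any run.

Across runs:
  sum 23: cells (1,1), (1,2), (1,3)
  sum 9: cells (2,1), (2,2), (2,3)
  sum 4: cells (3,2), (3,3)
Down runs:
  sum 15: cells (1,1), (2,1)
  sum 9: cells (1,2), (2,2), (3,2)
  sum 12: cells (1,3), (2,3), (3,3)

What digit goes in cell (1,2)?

6

23 in 3 cells must be {6,8,9}; 4 in 2 cells must be {1,3}.
Only 6 fits (1,2) under both its across sum 23 and down sum 9.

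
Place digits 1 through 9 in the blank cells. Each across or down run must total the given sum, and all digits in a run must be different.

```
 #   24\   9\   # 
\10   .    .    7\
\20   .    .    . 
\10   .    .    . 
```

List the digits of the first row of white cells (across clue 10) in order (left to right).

24 in 3 cells must be {7,8,9}.
Only 7 fits R3C1 under both its across sum 10 and down sum 24.
Nothing is forced directly, so branch on R3C2, whose candidates are 1 or 2. If R3C2 = 2: that forces R3C3 = 1, R2C3 = 6, R2C1 = 9, after which R2C2 would have to be in {5} for the 20 across but in {1,3,4,6} for the 9 down — contradiction. So R3C2 = 1.
R3C3 = 10 − 8 = 2 completes the 10 across.
R2C3 = 7 − 2 = 5 completes the 7 down.
R2C2 = 6: the only remaining digit allowed by both the 20 across and the 9 down.
R1C2 = 9 − 7 = 2 completes the 9 down.
R2C1 = 20 − 11 = 9 completes the 20 across.
R1C1 = 10 − 2 = 8 completes the 10 across.

8, 2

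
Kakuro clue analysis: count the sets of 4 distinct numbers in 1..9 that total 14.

5

4 distinct digits from 1–9 sum between 10 and 30.
Enumerating: {1,2,3,8}, {1,2,4,7}, {1,2,5,6}, {1,3,4,6}, {2,3,4,5}.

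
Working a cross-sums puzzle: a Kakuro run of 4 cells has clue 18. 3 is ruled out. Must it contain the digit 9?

No

Counterexample: {1,2,7,8} sums to 18 under that restriction without using 9.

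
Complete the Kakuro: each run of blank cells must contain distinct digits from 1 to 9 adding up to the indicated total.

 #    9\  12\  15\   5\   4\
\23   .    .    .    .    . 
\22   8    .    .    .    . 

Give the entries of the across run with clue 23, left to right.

4 in 2 cells must be {1,3}.
R1C1 = 9 − 8 = 1 completes the 9 down.
Given what's placed, R1C5 must be 3 to fit the 23 across and 4 down.
R2C5 = 4 − 3 = 1 completes the 4 down.
Nothing is forced directly, so branch on R1C4, whose candidates are 2 or 4. If R1C4 = 4: then R2C4 would have to be in {2,3,4,5,6,7} for the 22 across but in {1} for the 5 down — contradiction. So R1C4 = 2.
R2C4 = 5 − 2 = 3 completes the 5 down.
R2C2 = 4: the only remaining digit allowed by both the 22 across and the 12 down.
R2C3 = 22 − 16 = 6 completes the 22 across.
R1C2 = 12 − 4 = 8 completes the 12 down.
R1C3 = 23 − 14 = 9 completes the 23 across.

1, 8, 9, 2, 3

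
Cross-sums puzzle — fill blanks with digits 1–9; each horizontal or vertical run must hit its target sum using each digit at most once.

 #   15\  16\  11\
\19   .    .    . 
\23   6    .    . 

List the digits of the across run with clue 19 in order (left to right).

9 7 3

23 in 3 cells must be {6,8,9}; 16 in 2 cells must be {7,9}.
R1C1 = 15 − 6 = 9 completes the 15 down.
Given what's placed, R1C2 must be 7 to fit the 19 across and 16 down.
R1C3 = 19 − 16 = 3 completes the 19 across.
R2C2 = 16 − 7 = 9 completes the 16 down.
R2C3 = 23 − 15 = 8 completes the 23 across.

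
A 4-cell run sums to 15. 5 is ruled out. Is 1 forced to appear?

No

Counterexample: {2,3,4,6} sums to 15 under that restriction without using 1.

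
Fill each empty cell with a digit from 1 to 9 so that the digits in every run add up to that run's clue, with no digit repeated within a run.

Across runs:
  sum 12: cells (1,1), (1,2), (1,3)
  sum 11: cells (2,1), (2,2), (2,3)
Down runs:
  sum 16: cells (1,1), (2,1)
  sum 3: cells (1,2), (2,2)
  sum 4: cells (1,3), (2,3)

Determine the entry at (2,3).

3

16 in 2 cells must be {7,9}; 3 in 2 cells must be {1,2}; 4 in 2 cells must be {1,3}.
The 11 across and the 16 down share only 7, so (2,1) = 7.
Given what's placed, (2,2) must be 1 to fit the 11 across and 3 down.
(2,3) = 11 − 8 = 3 completes the 11 across.
(1,1) = 16 − 7 = 9 completes the 16 down.
(1,2) = 3 − 1 = 2 completes the 3 down.
(1,3) = 12 − 11 = 1 completes the 12 across.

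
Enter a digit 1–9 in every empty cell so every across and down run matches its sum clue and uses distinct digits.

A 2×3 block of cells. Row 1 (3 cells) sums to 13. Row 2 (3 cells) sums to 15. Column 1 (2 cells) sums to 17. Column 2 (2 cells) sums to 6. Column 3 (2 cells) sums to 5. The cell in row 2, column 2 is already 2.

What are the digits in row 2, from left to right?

9, 2, 4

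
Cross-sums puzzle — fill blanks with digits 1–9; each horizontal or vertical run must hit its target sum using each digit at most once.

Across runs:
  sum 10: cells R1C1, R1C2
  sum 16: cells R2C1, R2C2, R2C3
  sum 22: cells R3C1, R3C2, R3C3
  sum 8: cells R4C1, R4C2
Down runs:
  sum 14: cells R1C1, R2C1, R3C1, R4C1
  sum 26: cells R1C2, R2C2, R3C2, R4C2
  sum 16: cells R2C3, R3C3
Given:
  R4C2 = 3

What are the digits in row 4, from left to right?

5 3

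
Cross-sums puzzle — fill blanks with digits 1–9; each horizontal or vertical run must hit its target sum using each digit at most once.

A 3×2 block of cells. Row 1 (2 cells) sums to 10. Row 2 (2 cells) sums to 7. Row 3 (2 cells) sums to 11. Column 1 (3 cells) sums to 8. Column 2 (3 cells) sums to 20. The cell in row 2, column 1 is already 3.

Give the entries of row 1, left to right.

1 9

(2,2) = 7 − 3 = 4 completes the 7 across.
Given what's placed, (3,1) must be 4 to fit the 11 across and 8 down.
(3,2) = 11 − 4 = 7 completes the 11 across.
(1,1) = 8 − 7 = 1 completes the 8 down.
(1,2) = 10 − 1 = 9 completes the 10 across.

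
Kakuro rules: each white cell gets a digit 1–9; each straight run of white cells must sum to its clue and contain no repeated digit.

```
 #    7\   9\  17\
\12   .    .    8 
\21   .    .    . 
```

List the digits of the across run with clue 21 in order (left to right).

17 in 2 cells must be {8,9}.
R2C3 = 17 − 8 = 9 completes the 17 down.
Nothing is forced directly, so branch on R2C1, whose candidates are 4 or 5. If R2C1 = 5: then R1C1 would have to be in {1,3} for the 12 across but in {2} for the 7 down — contradiction. So R2C1 = 4.
R1C1 = 7 − 4 = 3 completes the 7 down.
R1C2 = 12 − 11 = 1 completes the 12 across.
R2C2 = 21 − 13 = 8 completes the 21 across.

4 8 9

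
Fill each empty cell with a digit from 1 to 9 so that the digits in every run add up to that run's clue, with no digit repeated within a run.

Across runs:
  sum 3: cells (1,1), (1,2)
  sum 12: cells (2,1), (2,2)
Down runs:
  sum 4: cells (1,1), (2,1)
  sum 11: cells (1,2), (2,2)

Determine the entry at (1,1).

3 in 2 cells must be {1,2}; 4 in 2 cells must be {1,3}.
The 3 across and the 4 down share only 1, so (1,1) = 1.
(1,2) = 3 − 1 = 2 completes the 3 across.
(2,1) = 4 − 1 = 3 completes the 4 down.
(2,2) = 12 − 3 = 9 completes the 12 across.

1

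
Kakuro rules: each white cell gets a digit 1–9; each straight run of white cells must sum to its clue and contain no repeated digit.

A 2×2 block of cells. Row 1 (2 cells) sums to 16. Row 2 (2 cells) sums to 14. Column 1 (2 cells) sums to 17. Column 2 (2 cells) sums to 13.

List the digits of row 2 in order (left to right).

8 6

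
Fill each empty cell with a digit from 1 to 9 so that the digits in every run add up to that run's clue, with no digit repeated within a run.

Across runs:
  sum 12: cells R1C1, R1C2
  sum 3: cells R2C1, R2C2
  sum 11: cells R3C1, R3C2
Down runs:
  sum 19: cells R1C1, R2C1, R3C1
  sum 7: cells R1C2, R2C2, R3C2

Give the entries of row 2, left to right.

3 in 2 cells must be {1,2}; 7 in 3 cells must be {1,2,4}.
The 12 across and the 7 down share only 4, so R1C2 = 4.
The 3 across and the 19 down share only 2, so R2C1 = 2.
R2C2 = 3 − 2 = 1 completes the 3 across.
R3C2 = 7 − 5 = 2 completes the 7 down.
R1C1 = 12 − 4 = 8 completes the 12 across.
R3C1 = 11 − 2 = 9 completes the 11 across.

2 1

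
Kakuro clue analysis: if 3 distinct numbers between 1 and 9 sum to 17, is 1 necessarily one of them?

No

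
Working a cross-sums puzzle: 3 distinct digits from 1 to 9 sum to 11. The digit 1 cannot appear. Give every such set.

3 distinct digits from 1–9 sum between 6 and 24.
Dropping sets that contain 1.

{2,3,6}; {2,4,5}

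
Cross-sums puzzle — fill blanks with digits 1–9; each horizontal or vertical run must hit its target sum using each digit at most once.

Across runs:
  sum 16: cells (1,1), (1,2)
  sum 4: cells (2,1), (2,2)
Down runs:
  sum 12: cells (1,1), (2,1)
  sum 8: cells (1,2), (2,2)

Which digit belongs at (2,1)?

3

16 in 2 cells must be {7,9}; 4 in 2 cells must be {1,3}.
The 16 across and the 8 down share only 7, so (1,2) = 7.
The 4 across and the 12 down share only 3, so (2,1) = 3.
(2,2) = 4 − 3 = 1 completes the 4 across.
(1,1) = 16 − 7 = 9 completes the 16 across.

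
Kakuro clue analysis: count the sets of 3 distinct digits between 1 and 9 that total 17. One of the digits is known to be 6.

3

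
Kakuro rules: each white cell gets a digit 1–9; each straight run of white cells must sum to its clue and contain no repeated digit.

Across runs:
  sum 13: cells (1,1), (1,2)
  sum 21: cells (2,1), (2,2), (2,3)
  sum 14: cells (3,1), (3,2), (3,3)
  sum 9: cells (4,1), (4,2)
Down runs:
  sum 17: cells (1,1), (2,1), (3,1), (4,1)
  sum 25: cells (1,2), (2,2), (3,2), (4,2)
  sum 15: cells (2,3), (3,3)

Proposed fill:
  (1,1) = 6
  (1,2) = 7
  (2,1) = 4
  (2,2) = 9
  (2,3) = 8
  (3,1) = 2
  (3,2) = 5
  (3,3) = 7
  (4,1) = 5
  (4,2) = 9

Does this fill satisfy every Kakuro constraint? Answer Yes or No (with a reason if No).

No — the across run (4,1)–(4,2) sums to 14, not 9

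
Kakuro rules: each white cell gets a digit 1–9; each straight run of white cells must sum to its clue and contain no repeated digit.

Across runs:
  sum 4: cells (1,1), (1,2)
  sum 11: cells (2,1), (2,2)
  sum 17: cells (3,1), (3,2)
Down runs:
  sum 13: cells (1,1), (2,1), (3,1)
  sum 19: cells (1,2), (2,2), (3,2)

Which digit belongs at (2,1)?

4

4 in 2 cells must be {1,3}; 17 in 2 cells must be {8,9}.
The 4 across and the 19 down share only 3, so (1,2) = 3.
Given what's placed, (3,2) must be 9 to fit the 17 across and 19 down.
(1,1) = 4 − 3 = 1 completes the 4 across.
(2,2) = 19 − 12 = 7 completes the 19 down.
(3,1) = 17 − 9 = 8 completes the 17 across.
(2,1) = 11 − 7 = 4 completes the 11 across.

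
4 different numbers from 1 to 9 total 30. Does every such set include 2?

The only way to make 30 from 4 distinct digits is {6,7,8,9}, which does not contain 2.

No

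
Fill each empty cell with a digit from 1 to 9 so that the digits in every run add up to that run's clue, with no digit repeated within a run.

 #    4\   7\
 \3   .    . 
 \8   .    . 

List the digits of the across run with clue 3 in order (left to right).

3 in 2 cells must be {1,2}; 4 in 2 cells must be {1,3}.
The 3 across and the 4 down share only 1, so R1C1 = 1.
R1C2 = 3 − 1 = 2 completes the 3 across.
R2C1 = 4 − 1 = 3 completes the 4 down.
R2C2 = 8 − 3 = 5 completes the 8 across.

1 2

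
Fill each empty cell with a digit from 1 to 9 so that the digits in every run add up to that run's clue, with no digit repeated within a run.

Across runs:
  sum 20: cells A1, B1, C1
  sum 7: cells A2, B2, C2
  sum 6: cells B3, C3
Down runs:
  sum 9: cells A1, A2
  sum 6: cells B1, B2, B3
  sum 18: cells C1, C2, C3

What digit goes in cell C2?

7 in 3 cells must be {1,2,4}; 6 in 3 cells must be {1,2,3}.
Only 3 fits B1 under both its across sum 20 and down sum 6.
Given what's placed, A1 must be 8 to fit the 20 across and 9 down.
C1 = 20 − 11 = 9 completes the 20 across.
A2 = 9 − 8 = 1 completes the 9 down.
B2 = 2: the only remaining digit allowed by both the 7 across and the 6 down.
C2 = 7 − 3 = 4 completes the 7 across.

4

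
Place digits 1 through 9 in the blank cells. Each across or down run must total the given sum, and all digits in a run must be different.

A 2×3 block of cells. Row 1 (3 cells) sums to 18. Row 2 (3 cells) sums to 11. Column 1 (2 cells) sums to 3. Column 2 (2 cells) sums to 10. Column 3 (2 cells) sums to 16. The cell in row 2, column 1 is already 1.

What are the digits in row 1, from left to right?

2, 7, 9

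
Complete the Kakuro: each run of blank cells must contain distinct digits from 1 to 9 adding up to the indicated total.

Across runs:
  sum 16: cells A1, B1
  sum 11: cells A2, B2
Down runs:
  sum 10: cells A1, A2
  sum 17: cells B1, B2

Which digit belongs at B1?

9

16 in 2 cells must be {7,9}; 17 in 2 cells must be {8,9}.
The 16 across and the 17 down share only 9, so B1 = 9.
B2 = 17 − 9 = 8 completes the 17 down.
A1 = 16 − 9 = 7 completes the 16 across.
A2 = 11 − 8 = 3 completes the 11 across.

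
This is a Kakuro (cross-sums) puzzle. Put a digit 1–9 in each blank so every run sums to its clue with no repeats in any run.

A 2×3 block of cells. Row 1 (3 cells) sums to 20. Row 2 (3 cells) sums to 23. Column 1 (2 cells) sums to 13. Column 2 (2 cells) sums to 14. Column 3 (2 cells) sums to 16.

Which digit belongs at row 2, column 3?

23 in 3 cells must be {6,8,9}; 16 in 2 cells must be {7,9}.
The 23 across and the 16 down share only 9, so (2,3) = 9.
(1,3) = 16 − 9 = 7 completes the 16 down.
Nothing is forced directly, so branch on (2,1), whose candidates are 6 or 8. If (2,1) = 6: then (1,1) would have to be in {4,5,8,9} for the 20 across but in {7} for the 13 down — contradiction. So (2,1) = 8.
(1,1) = 13 − 8 = 5 completes the 13 down.
(1,2) = 20 − 12 = 8 completes the 20 across.
(2,2) = 23 − 17 = 6 completes the 23 across.

9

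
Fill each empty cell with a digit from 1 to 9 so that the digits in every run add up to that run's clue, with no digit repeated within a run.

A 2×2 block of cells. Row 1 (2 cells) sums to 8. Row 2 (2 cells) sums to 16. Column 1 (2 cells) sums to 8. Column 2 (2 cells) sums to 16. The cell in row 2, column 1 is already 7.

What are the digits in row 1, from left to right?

1 7

16 in 2 cells must be {7,9}.
(1,1) = 8 − 7 = 1 completes the 8 down.
(1,2) = 8 − 1 = 7 completes the 8 across.
(2,2) = 16 − 7 = 9 completes the 16 across.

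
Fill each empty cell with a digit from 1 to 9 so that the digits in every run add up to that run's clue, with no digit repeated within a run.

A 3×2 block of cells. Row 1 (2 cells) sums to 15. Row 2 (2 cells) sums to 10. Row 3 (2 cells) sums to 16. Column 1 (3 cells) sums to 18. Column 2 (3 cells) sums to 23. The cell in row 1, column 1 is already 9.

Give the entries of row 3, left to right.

16 in 2 cells must be {7,9}; 23 in 3 cells must be {6,8,9}.
(1,2) = 15 − 9 = 6 completes the 15 across.
Given what's placed, (3,1) must be 7 to fit the 16 across and 18 down.
(3,2) = 16 − 7 = 9 completes the 16 across.
(2,1) = 18 − 16 = 2 completes the 18 down.
(2,2) = 10 − 2 = 8 completes the 10 across.

7, 9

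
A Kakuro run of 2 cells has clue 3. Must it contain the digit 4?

No

The only way to make 3 from 2 distinct digits is {1,2}, which does not contain 4.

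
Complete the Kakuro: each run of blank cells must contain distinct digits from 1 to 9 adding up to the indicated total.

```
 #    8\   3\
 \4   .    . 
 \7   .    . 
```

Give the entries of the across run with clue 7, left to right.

5 2

4 in 2 cells must be {1,3}; 3 in 2 cells must be {1,2}.
The 4 across and the 3 down share only 1, so R1C2 = 1.
R2C2 = 3 − 1 = 2 completes the 3 down.
R1C1 = 4 − 1 = 3 completes the 4 across.
R2C1 = 7 − 2 = 5 completes the 7 across.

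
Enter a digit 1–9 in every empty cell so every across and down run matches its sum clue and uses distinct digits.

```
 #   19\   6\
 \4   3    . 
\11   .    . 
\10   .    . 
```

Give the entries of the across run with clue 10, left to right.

7, 3

4 in 2 cells must be {1,3}; 6 in 3 cells must be {1,2,3}.
R1C2 = 4 − 3 = 1 completes the 4 across.
No cell is forced outright now. R2C1 can only be 7 or 9 (the digits allowed by both its 11 across and its 19 down). If R2C1 = 7: then R2C2 would have to be in {4} for the 11 across but in {2,3} for the 6 down — contradiction. So R2C1 = 9.
R2C2 = 11 − 9 = 2 completes the 11 across.
R3C1 = 19 − 12 = 7 completes the 19 down.
R3C2 = 10 − 7 = 3 completes the 10 across.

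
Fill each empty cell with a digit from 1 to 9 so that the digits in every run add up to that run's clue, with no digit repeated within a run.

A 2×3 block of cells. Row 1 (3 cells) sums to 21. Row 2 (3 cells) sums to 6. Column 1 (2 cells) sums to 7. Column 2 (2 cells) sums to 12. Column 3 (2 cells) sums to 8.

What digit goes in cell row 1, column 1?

5

6 in 3 cells must be {1,2,3}.
The 6 across and the 12 down share only 3, so (2,2) = 3.
(1,2) = 12 − 3 = 9 completes the 12 down.
Nothing is forced directly, so branch on (1,1), whose candidates are 4 or 5. If (1,1) = 4: then (1,3) would have to be in {8} for the 21 across but in {1,2,3,5,6,7} for the 8 down — contradiction. So (1,1) = 5.
(1,3) = 21 − 14 = 7 completes the 21 across.
(2,1) = 7 − 5 = 2 completes the 7 down.
(2,3) = 6 − 5 = 1 completes the 6 across.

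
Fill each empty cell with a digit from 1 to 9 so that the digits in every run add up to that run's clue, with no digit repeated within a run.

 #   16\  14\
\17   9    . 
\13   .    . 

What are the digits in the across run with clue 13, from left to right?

17 in 2 cells must be {8,9}; 16 in 2 cells must be {7,9}.
R1C2 = 17 − 9 = 8 completes the 17 across.
R2C1 = 16 − 9 = 7 completes the 16 down.
R2C2 = 13 − 7 = 6 completes the 13 across.

7 6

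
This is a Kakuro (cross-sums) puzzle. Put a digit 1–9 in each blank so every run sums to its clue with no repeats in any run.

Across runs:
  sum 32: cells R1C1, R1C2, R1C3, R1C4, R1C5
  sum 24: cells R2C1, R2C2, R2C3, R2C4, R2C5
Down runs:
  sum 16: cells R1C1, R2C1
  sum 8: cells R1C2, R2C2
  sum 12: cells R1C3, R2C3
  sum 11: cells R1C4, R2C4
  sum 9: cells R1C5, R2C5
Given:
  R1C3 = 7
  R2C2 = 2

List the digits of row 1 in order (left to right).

16 in 2 cells must be {7,9}.
R1C1 = 9: the only remaining digit allowed by both the 32 across and the 16 down.
R1C2 = 8 − 2 = 6 completes the 8 down.
R2C1 = 16 − 9 = 7 completes the 16 down.
R2C3 = 12 − 7 = 5 completes the 12 down.
No cell is forced outright now. R1C4 can only be 2 or 8 (the digits allowed by both its 32 across and its 11 down). If R1C4 = 8: that forces R1C5 = 2, after which R2C4 would have to be in {1,4,6,9} for the 24 across but in {3} for the 11 down — contradiction. So R1C4 = 2.
R1C5 = 32 − 24 = 8 completes the 32 across.

9 6 7 2 8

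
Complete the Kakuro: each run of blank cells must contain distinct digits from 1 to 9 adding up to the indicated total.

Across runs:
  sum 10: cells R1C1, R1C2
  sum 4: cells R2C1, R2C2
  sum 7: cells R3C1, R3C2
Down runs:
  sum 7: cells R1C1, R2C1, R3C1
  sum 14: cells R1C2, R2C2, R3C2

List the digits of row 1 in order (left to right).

4 6

4 in 2 cells must be {1,3}; 7 in 3 cells must be {1,2,4}.
The 4 across and the 7 down share only 1, so R2C1 = 1.
R2C2 = 4 − 1 = 3 completes the 4 across.
Nothing is forced directly, so branch on R1C1, whose candidates are 2 or 4. If R1C1 = 2: then R1C2 would have to be in {8} for the 10 across but in {2,4,5,6,7,9} for the 14 down — contradiction. So R1C1 = 4.
R1C2 = 10 − 4 = 6 completes the 10 across.
R3C1 = 7 − 5 = 2 completes the 7 down.
R3C2 = 7 − 2 = 5 completes the 7 across.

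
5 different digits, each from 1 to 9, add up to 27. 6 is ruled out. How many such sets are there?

5 distinct digits from 1–9 sum between 15 and 35.
Dropping sets that contain 6.
Enumerating: {1,2,7,8,9}, {1,4,5,8,9}, {2,3,5,8,9}, {2,4,5,7,9}, {3,4,5,7,8}.

5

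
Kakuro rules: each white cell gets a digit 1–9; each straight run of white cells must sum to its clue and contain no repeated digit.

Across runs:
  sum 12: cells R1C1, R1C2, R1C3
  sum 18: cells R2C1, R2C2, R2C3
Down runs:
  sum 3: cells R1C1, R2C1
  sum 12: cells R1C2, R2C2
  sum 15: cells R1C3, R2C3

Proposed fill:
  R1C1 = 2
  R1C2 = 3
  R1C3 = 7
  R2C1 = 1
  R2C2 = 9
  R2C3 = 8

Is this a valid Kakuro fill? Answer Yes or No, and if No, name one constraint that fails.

Yes

Across: 2+3+7=12; 1+9+8=18. Down: 2+1=3; 3+9=12; 7+8=15. No digit repeats within any run.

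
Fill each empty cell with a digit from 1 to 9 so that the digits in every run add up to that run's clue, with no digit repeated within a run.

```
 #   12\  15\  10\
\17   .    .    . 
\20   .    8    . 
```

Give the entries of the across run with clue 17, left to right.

9 7 1

R1C2 = 15 − 8 = 7 completes the 15 down.
No cell is forced outright now. R2C3 can only be 3 or 7 or 9 (the digits allowed by both its 20 across and its 10 down). If R2C3 = 3: then R1C3 would have to be in {1,2,4,6,8,9} for the 17 across but in {7} for the 10 down — contradiction. If R2C3 = 7: then R1C3 would have to be in {1,2,4,6,8,9} for the 17 across but in {3} for the 10 down — contradiction. So R2C3 = 9.
R1C3 = 10 − 9 = 1 completes the 10 down.
R2C1 = 20 − 17 = 3 completes the 20 across.
R1C1 = 17 − 8 = 9 completes the 17 across.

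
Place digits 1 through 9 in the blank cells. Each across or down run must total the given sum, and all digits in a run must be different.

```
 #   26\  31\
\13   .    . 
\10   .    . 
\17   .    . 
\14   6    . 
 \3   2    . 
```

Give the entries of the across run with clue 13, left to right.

17 in 2 cells must be {8,9}; 3 in 2 cells must be {1,2}.
R4C2 = 14 − 6 = 8 completes the 14 across.
R5C2 = 3 − 2 = 1 completes the 3 across.
Given what's placed, R3C2 must be 9 to fit the 17 across and 31 down.
R3C1 = 17 − 9 = 8 completes the 17 across.
Nothing is forced directly, so branch on R1C1, whose candidates are 7 or 9. If R1C1 = 9: then R1C2 would have to be in {4} for the 13 across but in {6,7} for the 31 down — contradiction. So R1C1 = 7.
R1C2 = 13 − 7 = 6 completes the 13 across.

7, 6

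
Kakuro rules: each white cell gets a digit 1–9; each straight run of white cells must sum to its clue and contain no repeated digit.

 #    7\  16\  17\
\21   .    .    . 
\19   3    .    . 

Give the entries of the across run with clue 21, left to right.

4 9 8

16 in 2 cells must be {7,9}; 17 in 2 cells must be {8,9}.
R1C1 = 7 − 3 = 4 completes the 7 down.
Given what's placed, R1C2 must be 9 to fit the 21 across and 16 down.
R1C3 = 21 − 13 = 8 completes the 21 across.
R2C2 = 16 − 9 = 7 completes the 16 down.
R2C3 = 19 − 10 = 9 completes the 19 across.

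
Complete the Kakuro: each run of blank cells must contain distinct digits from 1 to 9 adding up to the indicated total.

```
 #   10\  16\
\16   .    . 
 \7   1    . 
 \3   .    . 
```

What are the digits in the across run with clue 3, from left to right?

2, 1

16 in 2 cells must be {7,9}; 3 in 2 cells must be {1,2}.
R1C1 = 7: the only remaining digit allowed by both the 16 across and the 10 down.
R1C2 = 16 − 7 = 9 completes the 16 across.
R2C2 = 7 − 1 = 6 completes the 7 across.
R3C1 = 10 − 8 = 2 completes the 10 down.
R3C2 = 3 − 2 = 1 completes the 3 across.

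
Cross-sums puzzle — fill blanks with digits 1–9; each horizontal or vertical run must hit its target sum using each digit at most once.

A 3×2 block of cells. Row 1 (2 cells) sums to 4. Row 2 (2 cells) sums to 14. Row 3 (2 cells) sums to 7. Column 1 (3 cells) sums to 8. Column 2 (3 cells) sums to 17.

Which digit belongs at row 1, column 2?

3

4 in 2 cells must be {1,3}.
The 14 across and the 8 down share only 5, so (2,1) = 5.
(2,2) = 14 − 5 = 9 completes the 14 across.
Given what's placed, (1,1) must be 1 to fit the 4 across and 8 down.
(1,2) = 4 − 1 = 3 completes the 4 across.
(3,1) = 8 − 6 = 2 completes the 8 down.
(3,2) = 7 − 2 = 5 completes the 7 across.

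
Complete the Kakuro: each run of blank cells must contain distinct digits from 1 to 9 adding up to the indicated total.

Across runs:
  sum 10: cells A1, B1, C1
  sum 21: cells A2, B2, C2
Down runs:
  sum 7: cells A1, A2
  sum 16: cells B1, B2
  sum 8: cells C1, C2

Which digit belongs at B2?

9

16 in 2 cells must be {7,9}.
The 10 across and the 16 down share only 7, so B1 = 7.
B2 = 16 − 7 = 9 completes the 16 down.
Nothing is forced directly, so branch on A2, whose candidates are 4 or 5. If A2 = 4: then A1 would have to be in {1,2} for the 10 across but in {3} for the 7 down — contradiction. So A2 = 5.
A1 = 7 − 5 = 2 completes the 7 down.
C1 = 10 − 9 = 1 completes the 10 across.
C2 = 21 − 14 = 7 completes the 21 across.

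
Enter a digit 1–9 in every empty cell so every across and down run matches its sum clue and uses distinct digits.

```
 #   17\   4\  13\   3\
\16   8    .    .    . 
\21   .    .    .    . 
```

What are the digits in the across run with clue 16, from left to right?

8 1 5 2

17 in 2 cells must be {8,9}; 4 in 2 cells must be {1,3}; 3 in 2 cells must be {1,2}.
R2C1 = 17 − 8 = 9 completes the 17 down.
Nothing is forced directly, so branch on R1C3, whose candidates are 4 or 5. If R1C3 = 4: that forces R1C4 = 1, after which R2C3 would have to be in {1,2,3,4,5,6,7,8} for the 21 across but in {9} for the 13 down — contradiction. So R1C3 = 5.
Given what's placed, R1C2 must be 1 to fit the 16 across and 4 down.
R1C4 = 16 − 14 = 2 completes the 16 across.
R2C2 = 4 − 1 = 3 completes the 4 down.
R2C3 = 13 − 5 = 8 completes the 13 down.
R2C4 = 21 − 20 = 1 completes the 21 across.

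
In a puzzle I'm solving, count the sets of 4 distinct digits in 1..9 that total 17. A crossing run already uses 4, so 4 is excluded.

5

4 distinct digits from 1–9 sum between 10 and 30.
Dropping sets that contain 4.
Enumerating: {1,2,5,9}, {1,2,6,8}, {1,3,5,8}, {1,3,6,7}, {2,3,5,7}.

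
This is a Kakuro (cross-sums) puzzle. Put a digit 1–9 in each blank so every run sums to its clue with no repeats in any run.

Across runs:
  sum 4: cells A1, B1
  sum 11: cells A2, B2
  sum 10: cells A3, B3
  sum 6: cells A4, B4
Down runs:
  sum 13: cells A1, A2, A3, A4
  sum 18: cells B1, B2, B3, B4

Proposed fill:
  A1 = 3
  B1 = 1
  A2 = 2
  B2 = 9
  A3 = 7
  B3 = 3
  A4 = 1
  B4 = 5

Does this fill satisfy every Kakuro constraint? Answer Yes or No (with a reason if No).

Yes

Across: 3+1=4; 2+9=11; 7+3=10; 1+5=6. Down: 3+2+7+1=13; 1+9+3+5=18. No digit repeats within any run.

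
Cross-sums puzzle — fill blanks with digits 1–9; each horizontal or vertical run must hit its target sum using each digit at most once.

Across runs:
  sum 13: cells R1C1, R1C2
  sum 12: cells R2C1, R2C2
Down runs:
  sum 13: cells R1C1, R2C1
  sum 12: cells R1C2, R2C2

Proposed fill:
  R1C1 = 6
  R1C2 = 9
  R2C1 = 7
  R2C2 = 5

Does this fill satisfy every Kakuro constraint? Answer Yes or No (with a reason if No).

No — the down run R1C2–R2C2 sums to 14, not 12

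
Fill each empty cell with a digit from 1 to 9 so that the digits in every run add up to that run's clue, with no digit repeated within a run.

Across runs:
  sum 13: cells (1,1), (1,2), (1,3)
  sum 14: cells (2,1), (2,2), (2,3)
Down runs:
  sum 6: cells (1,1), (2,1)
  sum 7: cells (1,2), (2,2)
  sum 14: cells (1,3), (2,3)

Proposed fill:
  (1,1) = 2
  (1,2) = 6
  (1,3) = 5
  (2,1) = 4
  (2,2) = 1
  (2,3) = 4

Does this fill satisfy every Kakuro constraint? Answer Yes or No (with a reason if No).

No — the down run (1,3)–(2,3) sums to 9, not 14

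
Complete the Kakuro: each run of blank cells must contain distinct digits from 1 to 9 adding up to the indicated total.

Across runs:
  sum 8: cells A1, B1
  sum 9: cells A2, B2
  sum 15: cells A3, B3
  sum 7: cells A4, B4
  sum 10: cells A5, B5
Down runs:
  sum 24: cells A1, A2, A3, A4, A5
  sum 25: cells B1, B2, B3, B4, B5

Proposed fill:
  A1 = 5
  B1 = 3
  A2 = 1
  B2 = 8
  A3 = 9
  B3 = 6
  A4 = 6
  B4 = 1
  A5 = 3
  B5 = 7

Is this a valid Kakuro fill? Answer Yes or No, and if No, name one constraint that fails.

Across: 5+3=8; 1+8=9; 9+6=15; 6+1=7; 3+7=10. Down: 5+1+9+6+3=24; 3+8+6+1+7=25. No digit repeats within any run.

Yes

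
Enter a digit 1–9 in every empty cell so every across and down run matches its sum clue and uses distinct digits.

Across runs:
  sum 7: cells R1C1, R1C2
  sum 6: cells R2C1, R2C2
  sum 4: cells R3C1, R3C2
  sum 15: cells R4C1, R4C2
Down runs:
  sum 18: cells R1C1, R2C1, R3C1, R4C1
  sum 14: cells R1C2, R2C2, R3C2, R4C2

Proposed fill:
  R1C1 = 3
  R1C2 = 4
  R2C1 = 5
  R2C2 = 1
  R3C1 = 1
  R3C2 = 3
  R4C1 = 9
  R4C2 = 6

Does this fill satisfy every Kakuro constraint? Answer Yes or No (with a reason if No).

Yes

Across: 3+4=7; 5+1=6; 1+3=4; 9+6=15. Down: 3+5+1+9=18; 4+1+3+6=14. No digit repeats within any run.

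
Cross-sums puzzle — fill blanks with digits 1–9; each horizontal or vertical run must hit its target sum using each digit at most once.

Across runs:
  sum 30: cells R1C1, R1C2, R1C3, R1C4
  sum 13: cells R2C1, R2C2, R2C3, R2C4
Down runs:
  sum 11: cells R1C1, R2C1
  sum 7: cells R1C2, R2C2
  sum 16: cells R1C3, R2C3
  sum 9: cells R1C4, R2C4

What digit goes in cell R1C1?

8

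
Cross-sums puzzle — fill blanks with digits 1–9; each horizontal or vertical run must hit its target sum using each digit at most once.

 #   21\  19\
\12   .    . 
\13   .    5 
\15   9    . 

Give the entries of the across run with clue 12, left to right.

R1C2 = 8: the only remaining digit allowed by both the 12 across and the 19 down.
R2C1 = 13 − 5 = 8 completes the 13 across.
R3C2 = 15 − 9 = 6 completes the 15 across.
R1C1 = 12 − 8 = 4 completes the 12 across.

4 8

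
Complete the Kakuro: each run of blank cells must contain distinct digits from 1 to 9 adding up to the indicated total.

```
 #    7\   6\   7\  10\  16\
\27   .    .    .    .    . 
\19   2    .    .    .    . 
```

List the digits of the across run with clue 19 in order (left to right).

2 4 3 1 9

16 in 2 cells must be {7,9}.
R1C1 = 7 − 2 = 5 completes the 7 down.
No cell is forced outright now. R1C2 can only be 1 or 2 or 4 (the digits allowed by both its 27 across and its 6 down). If R1C2 = 1: that forces R2C2 = 5, R2C5 = 7, R1C5 = 9, R1C3 = 4, R1C4 = 8, after which R2C3 would have to be in {1,4} for the 19 across but in {3} for the 7 down — contradiction. If R1C2 = 4: then R2C2 would have to be in {1,3,4,5,6,7,8,9} for the 19 across but in {2} for the 6 down — contradiction. So R1C2 = 2.
R2C2 = 6 − 2 = 4 completes the 6 down.
Nothing is forced directly, so branch on R1C3, whose candidates are 3 or 4. If R1C3 = 3: that forces R1C5 = 9, after which R2C3 would have to be in {1,3,5,7,9} for the 19 across but in {4} for the 7 down — contradiction. So R1C3 = 4.
R2C3 = 7 − 4 = 3 completes the 7 down.
R2C5 = 9: the only remaining digit allowed by both the 19 across and the 16 down.
R1C5 = 16 − 9 = 7 completes the 16 down.
R2C4 = 19 − 18 = 1 completes the 19 across.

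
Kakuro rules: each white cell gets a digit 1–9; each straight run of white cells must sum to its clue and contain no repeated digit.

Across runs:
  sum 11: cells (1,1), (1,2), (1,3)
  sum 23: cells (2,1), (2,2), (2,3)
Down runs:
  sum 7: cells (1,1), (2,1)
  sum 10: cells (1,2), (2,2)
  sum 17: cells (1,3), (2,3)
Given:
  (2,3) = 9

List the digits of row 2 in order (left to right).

23 in 3 cells must be {6,8,9}; 17 in 2 cells must be {8,9}.
(1,3) = 17 − 9 = 8 completes the 17 down.
(2,1) = 6: the only remaining digit allowed by both the 23 across and the 7 down.
(2,2) = 23 − 15 = 8 completes the 23 across.
(1,1) = 7 − 6 = 1 completes the 7 down.
(1,2) = 11 − 9 = 2 completes the 11 across.

6 8 9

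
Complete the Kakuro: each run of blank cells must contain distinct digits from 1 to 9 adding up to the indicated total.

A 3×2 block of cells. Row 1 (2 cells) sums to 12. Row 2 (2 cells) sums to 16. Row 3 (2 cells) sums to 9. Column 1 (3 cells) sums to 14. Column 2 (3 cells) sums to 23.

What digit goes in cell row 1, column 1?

4

16 in 2 cells must be {7,9}; 23 in 3 cells must be {6,8,9}.
The 16 across and the 23 down share only 9, so (2,2) = 9.
Given what's placed, (1,2) must be 8 to fit the 12 across and 23 down.
(2,1) = 16 − 9 = 7 completes the 16 across.
(3,2) = 23 − 17 = 6 completes the 23 down.
(1,1) = 12 − 8 = 4 completes the 12 across.
(3,1) = 9 − 6 = 3 completes the 9 across.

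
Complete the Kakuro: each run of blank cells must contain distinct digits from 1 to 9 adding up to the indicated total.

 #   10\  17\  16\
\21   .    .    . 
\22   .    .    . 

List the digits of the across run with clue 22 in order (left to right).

6 9 7

17 in 2 cells must be {8,9}; 16 in 2 cells must be {7,9}.
Nothing is forced directly, so branch on R1C2, whose candidates are 8 or 9. If R1C2 = 9: that forces R1C3 = 7, R2C2 = 8, R2C3 = 9, after which R1C1 would have to be in {5} for the 21 across but in {1,2,3,4,6,7,8,9} for the 10 down — contradiction. So R1C2 = 8.
R2C2 = 17 − 8 = 9 completes the 17 down.
Given what's placed, R2C3 must be 7 to fit the 22 across and 16 down.
R1C3 = 16 − 7 = 9 completes the 16 down.
R2C1 = 22 − 16 = 6 completes the 22 across.
R1C1 = 21 − 17 = 4 completes the 21 across.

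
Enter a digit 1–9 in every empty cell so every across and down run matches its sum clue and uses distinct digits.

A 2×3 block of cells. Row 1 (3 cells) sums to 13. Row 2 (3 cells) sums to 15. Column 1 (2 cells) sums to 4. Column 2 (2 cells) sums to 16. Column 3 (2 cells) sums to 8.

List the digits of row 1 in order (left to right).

1, 9, 3

4 in 2 cells must be {1,3}; 16 in 2 cells must be {7,9}.
Nothing is forced directly, so branch on (1,1), whose candidates are 1 or 3. If (1,1) = 3: that forces (1,2) = 9, (1,3) = 1, (2,1) = 1, after which (2,2) would have to be in {5,6,8,9} for the 15 across but in {7} for the 16 down — contradiction. So (1,1) = 1.
(2,1) = 4 − 1 = 3 completes the 4 down.
Given what's placed, (2,2) must be 7 to fit the 15 across and 16 down.
(2,3) = 15 − 10 = 5 completes the 15 across.
(1,2) = 16 − 7 = 9 completes the 16 down.
(1,3) = 13 − 10 = 3 completes the 13 across.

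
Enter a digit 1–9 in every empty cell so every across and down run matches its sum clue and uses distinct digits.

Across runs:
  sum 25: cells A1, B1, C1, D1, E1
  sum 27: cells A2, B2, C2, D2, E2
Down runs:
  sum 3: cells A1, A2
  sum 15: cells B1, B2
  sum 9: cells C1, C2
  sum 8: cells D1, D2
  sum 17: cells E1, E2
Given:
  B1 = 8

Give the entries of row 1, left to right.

1 8 5 2 9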